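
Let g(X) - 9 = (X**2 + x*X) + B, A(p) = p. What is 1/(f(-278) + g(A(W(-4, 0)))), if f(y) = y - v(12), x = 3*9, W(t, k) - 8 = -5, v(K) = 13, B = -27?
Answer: -1/219 ≈ -0.0045662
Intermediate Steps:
W(t, k) = 3 (W(t, k) = 8 - 5 = 3)
x = 27
g(X) = -18 + X**2 + 27*X (g(X) = 9 + ((X**2 + 27*X) - 27) = 9 + (-27 + X**2 + 27*X) = -18 + X**2 + 27*X)
f(y) = -13 + y (f(y) = y - 1*13 = y - 13 = -13 + y)
1/(f(-278) + g(A(W(-4, 0)))) = 1/((-13 - 278) + (-18 + 3**2 + 27*3)) = 1/(-291 + (-18 + 9 + 81)) = 1/(-291 + 72) = 1/(-219) = -1/219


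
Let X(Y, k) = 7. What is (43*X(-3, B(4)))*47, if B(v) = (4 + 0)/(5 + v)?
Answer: 14147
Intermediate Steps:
B(v) = 4/(5 + v)
(43*X(-3, B(4)))*47 = (43*7)*47 = 301*47 = 14147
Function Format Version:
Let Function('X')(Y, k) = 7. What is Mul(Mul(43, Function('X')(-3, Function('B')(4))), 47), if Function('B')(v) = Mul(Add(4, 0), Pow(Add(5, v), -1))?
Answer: 14147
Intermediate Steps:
Function('B')(v) = Mul(4, Pow(Add(5, v), -1))
Mul(Mul(43, Function('X')(-3, Function('B')(4))), 47) = Mul(Mul(43, 7), 47) = Mul(301, 47) = 14147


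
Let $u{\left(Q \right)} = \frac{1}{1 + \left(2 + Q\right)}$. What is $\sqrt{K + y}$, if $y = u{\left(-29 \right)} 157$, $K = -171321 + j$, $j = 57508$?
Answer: $\frac{i \sqrt{76941670}}{26} \approx 337.37 i$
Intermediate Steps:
$u{\left(Q \right)} = \frac{1}{3 + Q}$
$K = -113813$ ($K = -171321 + 57508 = -113813$)
$y = - \frac{157}{26}$ ($y = \frac{1}{3 - 29} \cdot 157 = \frac{1}{-26} \cdot 157 = \left(- \frac{1}{26}\right) 157 = - \frac{157}{26} \approx -6.0385$)
$\sqrt{K + y} = \sqrt{-113813 - \frac{157}{26}} = \sqrt{- \frac{2959295}{26}} = \frac{i \sqrt{76941670}}{26}$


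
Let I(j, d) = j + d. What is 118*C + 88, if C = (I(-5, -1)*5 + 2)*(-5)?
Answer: 16608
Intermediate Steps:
I(j, d) = d + j
C = 140 (C = ((-1 - 5)*5 + 2)*(-5) = (-6*5 + 2)*(-5) = (-30 + 2)*(-5) = -28*(-5) = 140)
118*C + 88 = 118*140 + 88 = 16520 + 88 = 16608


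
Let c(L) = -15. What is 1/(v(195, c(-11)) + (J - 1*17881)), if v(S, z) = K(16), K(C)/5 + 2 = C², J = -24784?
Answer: -1/41395 ≈ -2.4158e-5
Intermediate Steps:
K(C) = -10 + 5*C²
v(S, z) = 1270 (v(S, z) = -10 + 5*16² = -10 + 5*256 = -10 + 1280 = 1270)
1/(v(195, c(-11)) + (J - 1*17881)) = 1/(1270 + (-24784 - 1*17881)) = 1/(1270 + (-24784 - 17881)) = 1/(1270 - 42665) = 1/(-41395) = -1/41395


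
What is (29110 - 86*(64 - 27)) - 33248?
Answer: -7320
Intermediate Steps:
(29110 - 86*(64 - 27)) - 33248 = (29110 - 86*37) - 33248 = (29110 - 3182) - 33248 = 25928 - 33248 = -7320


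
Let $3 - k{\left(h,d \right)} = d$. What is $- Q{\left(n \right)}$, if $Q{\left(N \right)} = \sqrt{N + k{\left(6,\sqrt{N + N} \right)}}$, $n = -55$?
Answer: $- \sqrt{-52 - i \sqrt{110}} \approx -0.72358 + 7.2473 i$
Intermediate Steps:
$k{\left(h,d \right)} = 3 - d$
$Q{\left(N \right)} = \sqrt{3 + N - \sqrt{2} \sqrt{N}}$ ($Q{\left(N \right)} = \sqrt{N - \left(-3 + \sqrt{N + N}\right)} = \sqrt{N - \left(-3 + \sqrt{2 N}\right)} = \sqrt{N - \left(-3 + \sqrt{2} \sqrt{N}\right)} = \sqrt{3 + N - \sqrt{2} \sqrt{N}}$)
$- Q{\left(n \right)} = - \sqrt{3 - 55 - \sqrt{2} \sqrt{-55}} = - \sqrt{3 - 55 - \sqrt{2} i \sqrt{55}} = - \sqrt{3 - 55 - i \sqrt{110}} = - \sqrt{-52 - i \sqrt{110}}$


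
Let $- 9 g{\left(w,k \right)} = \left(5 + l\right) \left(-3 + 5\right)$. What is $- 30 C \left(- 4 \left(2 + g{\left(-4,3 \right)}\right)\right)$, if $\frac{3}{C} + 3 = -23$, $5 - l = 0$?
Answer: $\frac{40}{13} \approx 3.0769$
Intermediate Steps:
$l = 5$ ($l = 5 - 0 = 5 + 0 = 5$)
$C = - \frac{3}{26}$ ($C = \frac{3}{-3 - 23} = \frac{3}{-26} = 3 \left(- \frac{1}{26}\right) = - \frac{3}{26} \approx -0.11538$)
$g{\left(w,k \right)} = - \frac{20}{9}$ ($g{\left(w,k \right)} = - \frac{\left(5 + 5\right) \left(-3 + 5\right)}{9} = - \frac{10 \cdot 2}{9} = \left(- \frac{1}{9}\right) 20 = - \frac{20}{9}$)
$- 30 C \left(- 4 \left(2 + g{\left(-4,3 \right)}\right)\right) = \left(-30\right) \left(- \frac{3}{26}\right) \left(- 4 \left(2 - \frac{20}{9}\right)\right) = \frac{45 \left(\left(-4\right) \left(- \frac{2}{9}\right)\right)}{13} = \frac{45}{13} \cdot \frac{8}{9} = \frac{40}{13}$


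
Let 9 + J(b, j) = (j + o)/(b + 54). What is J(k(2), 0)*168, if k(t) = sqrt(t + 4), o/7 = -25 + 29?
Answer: -690984/485 - 784*sqrt(6)/485 ≈ -1428.7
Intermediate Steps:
o = 28 (o = 7*(-25 + 29) = 7*4 = 28)
k(t) = sqrt(4 + t)
J(b, j) = -9 + (28 + j)/(54 + b) (J(b, j) = -9 + (j + 28)/(b + 54) = -9 + (28 + j)/(54 + b))
J(k(2), 0)*168 = ((-458 + 0 - 9*sqrt(4 + 2))/(54 + sqrt(4 + 2)))*168 = ((-458 + 0 - 9*sqrt(6))/(54 + sqrt(6)))*168 = ((-458 - 9*sqrt(6))/(54 + sqrt(6)))*168 = 168*(-458 - 9*sqrt(6))/(54 + sqrt(6))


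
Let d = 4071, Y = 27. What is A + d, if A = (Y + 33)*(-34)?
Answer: 2031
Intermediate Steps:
A = -2040 (A = (27 + 33)*(-34) = 60*(-34) = -2040)
A + d = -2040 + 4071 = 2031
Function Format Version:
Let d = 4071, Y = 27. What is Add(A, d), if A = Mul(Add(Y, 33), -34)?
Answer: 2031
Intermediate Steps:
A = -2040 (A = Mul(Add(27, 33), -34) = Mul(60, -34) = -2040)
Add(A, d) = Add(-2040, 4071) = 2031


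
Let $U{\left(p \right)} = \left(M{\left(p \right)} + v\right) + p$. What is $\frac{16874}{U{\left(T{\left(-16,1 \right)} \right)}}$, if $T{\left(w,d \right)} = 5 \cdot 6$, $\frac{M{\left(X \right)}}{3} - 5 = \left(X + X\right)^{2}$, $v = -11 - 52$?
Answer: $\frac{8437}{5391} \approx 1.565$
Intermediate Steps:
$v = -63$ ($v = -11 - 52 = -63$)
$M{\left(X \right)} = 15 + 12 X^{2}$ ($M{\left(X \right)} = 15 + 3 \left(X + X\right)^{2} = 15 + 3 \left(2 X\right)^{2} = 15 + 3 \cdot 4 X^{2} = 15 + 12 X^{2}$)
$T{\left(w,d \right)} = 30$
$U{\left(p \right)} = -48 + p + 12 p^{2}$ ($U{\left(p \right)} = \left(\left(15 + 12 p^{2}\right) - 63\right) + p = \left(-48 + 12 p^{2}\right) + p = -48 + p + 12 p^{2}$)
$\frac{16874}{U{\left(T{\left(-16,1 \right)} \right)}} = \frac{16874}{-48 + 30 + 12 \cdot 30^{2}} = \frac{16874}{-48 + 30 + 12 \cdot 900} = \frac{16874}{-48 + 30 + 10800} = \frac{16874}{10782} = 16874 \cdot \frac{1}{10782} = \frac{8437}{5391}$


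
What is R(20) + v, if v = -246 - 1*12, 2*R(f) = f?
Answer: -248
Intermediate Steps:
R(f) = f/2
v = -258 (v = -246 - 12 = -258)
R(20) + v = (½)*20 - 258 = 10 - 258 = -248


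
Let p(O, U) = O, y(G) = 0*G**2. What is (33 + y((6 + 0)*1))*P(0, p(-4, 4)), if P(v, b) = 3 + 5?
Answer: 264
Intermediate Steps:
y(G) = 0
P(v, b) = 8
(33 + y((6 + 0)*1))*P(0, p(-4, 4)) = (33 + 0)*8 = 33*8 = 264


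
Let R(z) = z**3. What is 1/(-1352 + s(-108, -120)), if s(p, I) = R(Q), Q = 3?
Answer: -1/1325 ≈ -0.00075472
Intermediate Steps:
s(p, I) = 27 (s(p, I) = 3**3 = 27)
1/(-1352 + s(-108, -120)) = 1/(-1352 + 27) = 1/(-1325) = -1/1325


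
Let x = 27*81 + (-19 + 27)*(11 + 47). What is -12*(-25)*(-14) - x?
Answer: -6851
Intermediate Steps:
x = 2651 (x = 2187 + 8*58 = 2187 + 464 = 2651)
-12*(-25)*(-14) - x = -12*(-25)*(-14) - 1*2651 = 300*(-14) - 2651 = -4200 - 2651 = -6851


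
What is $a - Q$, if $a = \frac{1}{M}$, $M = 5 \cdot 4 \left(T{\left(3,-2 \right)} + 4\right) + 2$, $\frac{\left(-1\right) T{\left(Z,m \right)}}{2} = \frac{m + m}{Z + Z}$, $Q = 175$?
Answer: $- \frac{57047}{326} \approx -174.99$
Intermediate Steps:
$T{\left(Z,m \right)} = - \frac{2 m}{Z}$ ($T{\left(Z,m \right)} = - 2 \frac{m + m}{Z + Z} = - 2 \frac{2 m}{2 Z} = - 2 \cdot 2 m \frac{1}{2 Z} = - 2 \frac{m}{Z} = - \frac{2 m}{Z}$)
$M = \frac{326}{3}$ ($M = 5 \cdot 4 \left(\left(-2\right) \left(-2\right) \frac{1}{3} + 4\right) + 2 = 5 \cdot 4 \left(\frac{4}{3} + 4\right) + 2 = 5 \cdot 4 \cdot \frac{16}{3} + 2 = 5 \cdot \frac{64}{3} + 2 = \frac{320}{3} + 2 = \frac{326}{3} \approx 108.67$)
$a = \frac{3}{326}$ ($a = \frac{1}{\frac{326}{3}} = \frac{3}{326} \approx 0.0092025$)
$a - Q = \frac{3}{326} - 175 = - \frac{57047}{326}$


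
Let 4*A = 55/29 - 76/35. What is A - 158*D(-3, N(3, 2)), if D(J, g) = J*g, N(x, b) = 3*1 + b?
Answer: 9621921/4060 ≈ 2369.9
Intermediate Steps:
N(x, b) = 3 + b
A = -279/4060 (A = (55/29 - 76/35)/4 = (¼)*(-279/1015) = -279/4060 ≈ -0.068719)
A - 158*D(-3, N(3, 2)) = -279/4060 - (-474)*(3 + 2) = -279/4060 - (-474)*5 = -279/4060 - 158*(-15) = -279/4060 + 2370 = 9621921/4060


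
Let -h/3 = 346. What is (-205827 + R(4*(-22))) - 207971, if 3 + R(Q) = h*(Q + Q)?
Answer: -231113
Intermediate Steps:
h = -1038 (h = -3*346 = -1038)
R(Q) = -3 - 2076*Q (R(Q) = -3 - 1038*(Q + Q) = -3 - 2076*Q)
(-205827 + R(4*(-22))) - 207971 = (-205827 + (-3 - 8304*(-22))) - 207971 = (-205827 + (-3 - 2076*(-88))) - 207971 = (-205827 + (-3 + 182688)) - 207971 = (-205827 + 182685) - 207971 = -23142 - 207971 = -231113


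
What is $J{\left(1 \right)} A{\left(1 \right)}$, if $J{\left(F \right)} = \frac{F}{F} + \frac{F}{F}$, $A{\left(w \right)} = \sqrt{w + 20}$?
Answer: $2 \sqrt{21} \approx 9.1651$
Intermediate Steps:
$A{\left(w \right)} = \sqrt{20 + w}$
$J{\left(F \right)} = 2$ ($J{\left(F \right)} = 1 + 1 = 2$)
$J{\left(1 \right)} A{\left(1 \right)} = 2 \sqrt{20 + 1} = 2 \sqrt{21}$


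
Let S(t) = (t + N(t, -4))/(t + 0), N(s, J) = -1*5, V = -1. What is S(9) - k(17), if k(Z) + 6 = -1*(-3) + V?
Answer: 40/9 ≈ 4.4444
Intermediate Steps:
N(s, J) = -5
S(t) = (-5 + t)/t (S(t) = (t - 5)/(t + 0) = (-5 + t)/t)
k(Z) = -4 (k(Z) = -6 + (-1*(-3) - 1) = -6 + (3 - 1) = -6 + 2 = -4)
S(9) - k(17) = (-5 + 9)/9 - 1*(-4) = (⅑)*4 + 4 = 4/9 + 4 = 40/9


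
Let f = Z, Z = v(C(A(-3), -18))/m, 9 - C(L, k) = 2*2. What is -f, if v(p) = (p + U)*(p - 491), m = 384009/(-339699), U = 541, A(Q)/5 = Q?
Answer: -30047055948/128003 ≈ -2.3474e+5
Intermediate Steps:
A(Q) = 5*Q
C(L, k) = 5 (C(L, k) = 9 - 2*2 = 9 - 1*4 = 9 - 4 = 5)
m = -128003/113233 (m = 384009*(-1/339699) = -128003/113233 ≈ -1.1304)
v(p) = (-491 + p)*(541 + p) (v(p) = (p + 541)*(p - 491) = (541 + p)*(-491 + p) = (-491 + p)*(541 + p))
Z = 30047055948/128003 (Z = (-265631 + 5² + 50*5)/(-128003/113233) = (-265631 + 25 + 250)*(-113233/128003) = -265356*(-113233/128003) = 30047055948/128003 ≈ 2.3474e+5)
f = 30047055948/128003 ≈ 2.3474e+5
-f = -1*30047055948/128003 = -30047055948/128003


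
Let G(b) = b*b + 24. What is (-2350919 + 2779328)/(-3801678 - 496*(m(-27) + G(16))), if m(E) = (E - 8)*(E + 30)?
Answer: -428409/3888478 ≈ -0.11017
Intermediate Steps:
G(b) = 24 + b² (G(b) = b² + 24 = 24 + b²)
m(E) = (-8 + E)*(30 + E)
(-2350919 + 2779328)/(-3801678 - 496*(m(-27) + G(16))) = (-2350919 + 2779328)/(-3801678 - 496*((-240 + (-27)² + 22*(-27)) + (24 + 16²))) = 428409/(-3801678 - 496*((-240 + 729 - 594) + (24 + 256))) = 428409/(-3801678 - 496*(-105 + 280)) = 428409/(-3801678 - 496*175) = 428409/(-3801678 - 86800) = 428409/(-3888478) = 428409*(-1/3888478) = -428409/3888478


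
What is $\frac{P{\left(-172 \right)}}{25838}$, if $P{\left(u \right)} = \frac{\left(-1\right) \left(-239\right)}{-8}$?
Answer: $- \frac{239}{206704} \approx -0.0011562$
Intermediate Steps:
$P{\left(u \right)} = - \frac{239}{8}$ ($P{\left(u \right)} = 239 \left(- \frac{1}{8}\right) = - \frac{239}{8}$)
$\frac{P{\left(-172 \right)}}{25838} = - \frac{239}{8 \cdot 25838} = \left(- \frac{239}{8}\right) \frac{1}{25838} = - \frac{239}{206704}$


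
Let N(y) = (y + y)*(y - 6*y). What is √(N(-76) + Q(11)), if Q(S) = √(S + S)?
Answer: √(-57760 + √22) ≈ 240.32*I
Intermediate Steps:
N(y) = -10*y² (N(y) = (2*y)*(-5*y) = -10*y²)
Q(S) = √2*√S (Q(S) = √(2*S) = √2*√S)
√(N(-76) + Q(11)) = √(-10*(-76)² + √2*√11) = √(-10*5776 + √22) = √(-57760 + √22)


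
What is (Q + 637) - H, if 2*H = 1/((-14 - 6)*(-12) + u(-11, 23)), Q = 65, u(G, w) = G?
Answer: 321515/458 ≈ 702.00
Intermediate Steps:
H = 1/458 (H = 1/(2*((-14 - 6)*(-12) - 11)) = 1/(2*(-20*(-12) - 11)) = 1/(2*(240 - 11)) = (1/2)/229 = (1/2)*(1/229) = 1/458 ≈ 0.0021834)
(Q + 637) - H = (65 + 637) - 1*1/458 = 702 - 1/458 = 321515/458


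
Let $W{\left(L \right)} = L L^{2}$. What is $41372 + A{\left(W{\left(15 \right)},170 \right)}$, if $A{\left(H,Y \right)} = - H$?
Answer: $37997$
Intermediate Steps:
$W{\left(L \right)} = L^{3}$
$41372 + A{\left(W{\left(15 \right)},170 \right)} = 41372 - 15^{3} = 41372 - 3375 = 37997$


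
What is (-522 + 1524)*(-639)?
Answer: -640278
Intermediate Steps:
(-522 + 1524)*(-639) = 1002*(-639) = -640278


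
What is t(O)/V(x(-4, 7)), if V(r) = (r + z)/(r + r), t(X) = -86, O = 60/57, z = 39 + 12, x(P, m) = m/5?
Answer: -602/131 ≈ -4.5954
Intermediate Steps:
x(P, m) = m/5 (x(P, m) = m*(⅕) = m/5)
z = 51
O = 20/19 (O = 60*(1/57) = 20/19 ≈ 1.0526)
V(r) = (51 + r)/(2*r) (V(r) = (r + 51)/(r + r) = (51 + r)/((2*r)) = (51 + r)*(1/(2*r)) = (51 + r)/(2*r))
t(O)/V(x(-4, 7)) = -86*14/(5*(51 + (⅕)*7)) = -86*14/(5*(51 + 7/5)) = -86/((½)*(5/7)*(262/5)) = -86/131/7 = -86*7/131 = -602/131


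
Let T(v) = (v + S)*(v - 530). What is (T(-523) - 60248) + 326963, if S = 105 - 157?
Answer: 872190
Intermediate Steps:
S = -52
T(v) = (-530 + v)*(-52 + v) (T(v) = (v - 52)*(v - 530) = (-52 + v)*(-530 + v) = (-530 + v)*(-52 + v))
(T(-523) - 60248) + 326963 = ((27560 + (-523)**2 - 582*(-523)) - 60248) + 326963 = ((27560 + 273529 + 304386) - 60248) + 326963 = (605475 - 60248) + 326963 = 545227 + 326963 = 872190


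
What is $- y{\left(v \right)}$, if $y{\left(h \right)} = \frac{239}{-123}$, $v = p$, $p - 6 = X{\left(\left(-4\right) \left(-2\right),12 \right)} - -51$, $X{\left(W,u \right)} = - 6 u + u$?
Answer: $\frac{239}{123} \approx 1.9431$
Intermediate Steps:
$X{\left(W,u \right)} = - 5 u$
$p = -3$ ($p = 6 - 9 = -3$)
$v = -3$
$y{\left(h \right)} = - \frac{239}{123}$ ($y{\left(h \right)} = 239 \left(- \frac{1}{123}\right) = - \frac{239}{123}$)
$- y{\left(v \right)} = \left(-1\right) \left(- \frac{239}{123}\right) = \frac{239}{123}$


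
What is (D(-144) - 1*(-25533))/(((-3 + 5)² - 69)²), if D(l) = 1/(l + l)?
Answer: 7353503/1216800 ≈ 6.0433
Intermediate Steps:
D(l) = 1/(2*l)
(D(-144) - 1*(-25533))/(((-3 + 5)² - 69)²) = ((½)/(-144) - 1*(-25533))/(((-3 + 5)² - 69)²) = ((½)*(-1/144) + 25533)/((2² - 69)²) = (-1/288 + 25533)/((4 - 69)²) = 7353503/(288*((-65)²)) = (7353503/288)/4225 = (7353503/288)*(1/4225) = 7353503/1216800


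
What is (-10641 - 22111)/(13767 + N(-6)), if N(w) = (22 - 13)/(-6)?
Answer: -2848/1197 ≈ -2.3793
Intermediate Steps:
N(w) = -3/2 (N(w) = 9*(-⅙) = -3/2)
(-10641 - 22111)/(13767 + N(-6)) = (-10641 - 22111)/(13767 - 3/2) = -32752/27531/2 = -32752*2/27531 = -2848/1197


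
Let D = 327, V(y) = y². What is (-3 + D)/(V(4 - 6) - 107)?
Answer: -324/103 ≈ -3.1456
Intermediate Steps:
(-3 + D)/(V(4 - 6) - 107) = (-3 + 327)/((4 - 6)² - 107) = 324/((-2)² - 107) = 324/(4 - 107) = 324/(-103) = 324*(-1/103) = -324/103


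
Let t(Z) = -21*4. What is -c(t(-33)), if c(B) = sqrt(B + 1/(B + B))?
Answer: -I*sqrt(592746)/84 ≈ -9.1655*I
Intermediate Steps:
t(Z) = -84
c(B) = sqrt(B + 1/(2*B))
-c(t(-33)) = -sqrt(2/(-84) + 4*(-84))/2 = -sqrt(2*(-1/84) - 336)/2 = -sqrt(-1/42 - 336)/2 = -sqrt(-14113/42)/2 = -I*sqrt(592746)/42/2 = -I*sqrt(592746)/84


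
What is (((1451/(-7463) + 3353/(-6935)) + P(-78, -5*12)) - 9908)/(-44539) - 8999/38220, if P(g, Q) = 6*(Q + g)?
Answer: 19769449237387/3524122879272996 ≈ 0.0056098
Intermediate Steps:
P(g, Q) = 6*Q + 6*g
(((1451/(-7463) + 3353/(-6935)) + P(-78, -5*12)) - 9908)/(-44539) - 8999/38220 = (((1451/(-7463) + 3353/(-6935)) + (6*(-5*12) + 6*(-78))) - 9908)/(-44539) - 8999/38220 = (((1451*(-1/7463) + 3353*(-1/6935)) + (6*(-60) - 468)) - 9908)*(-1/44539) - 8999*1/38220 = (((-1451/7463 - 3353/6935) + (-360 - 468)) - 9908)*(-1/44539) - 8999/38220 = ((-35086124/51755905 - 828) - 9908)*(-1/44539) - 8999/38220 = (-42888975464/51755905 - 9908)*(-1/44539) - 8999/38220 = -555686482204/51755905*(-1/44539) - 8999/38220 = 555686482204/2305156252795 - 8999/38220 = 19769449237387/3524122879272996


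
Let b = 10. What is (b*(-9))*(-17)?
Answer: 1530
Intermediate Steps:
(b*(-9))*(-17) = (10*(-9))*(-17) = -90*(-17) = 1530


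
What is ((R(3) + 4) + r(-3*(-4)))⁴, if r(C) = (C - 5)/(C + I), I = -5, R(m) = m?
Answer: 4096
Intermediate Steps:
r(C) = 1 (r(C) = (C - 5)/(C - 5) = (-5 + C)/(-5 + C) = 1)
((R(3) + 4) + r(-3*(-4)))⁴ = ((3 + 4) + 1)⁴ = (7 + 1)⁴ = 8⁴ = 4096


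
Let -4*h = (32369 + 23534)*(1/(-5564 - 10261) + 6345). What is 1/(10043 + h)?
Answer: -15825/1403140872143 ≈ -1.1278e-8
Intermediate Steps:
h = -1403299802618/15825 (h = -(32369 + 23534)*(1/(-5564 - 10261) + 6345)/4 = -55903*(1/(-15825) + 6345)/4 = -55903*(-1/15825 + 6345)/4 = -55903*100409624/(4*15825) = -1/4*5613199210472/15825 = -1403299802618/15825 ≈ -8.8676e+7)
1/(10043 + h) = 1/(10043 - 1403299802618/15825) = 1/(-1403140872143/15825) = -15825/1403140872143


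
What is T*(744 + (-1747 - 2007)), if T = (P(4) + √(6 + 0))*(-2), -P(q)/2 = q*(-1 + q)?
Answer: -144480 + 6020*√6 ≈ -1.2973e+5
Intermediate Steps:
P(q) = -2*q*(-1 + q)
T = 48 - 2*√6 (T = (2*4*(1 - 1*4) + √(6 + 0))*(-2) = (2*4*(1 - 4) + √6)*(-2) = (2*4*(-3) + √6)*(-2) = (-24 + √6)*(-2) = 48 - 2*√6 ≈ 43.101)
T*(744 + (-1747 - 2007)) = (48 - 2*√6)*(744 + (-1747 - 2007)) = (48 - 2*√6)*(744 - 3754) = (48 - 2*√6)*(-3010) = -144480 + 6020*√6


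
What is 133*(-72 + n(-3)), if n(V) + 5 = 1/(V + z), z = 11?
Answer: -81795/8 ≈ -10224.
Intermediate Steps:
n(V) = -5 + 1/(11 + V) (n(V) = -5 + 1/(V + 11) = -5 + 1/(11 + V))
133*(-72 + n(-3)) = 133*(-72 + (-54 - 5*(-3))/(11 - 3)) = 133*(-72 + (-54 + 15)/8) = 133*(-72 + (⅛)*(-39)) = 133*(-72 - 39/8) = 133*(-615/8) = -81795/8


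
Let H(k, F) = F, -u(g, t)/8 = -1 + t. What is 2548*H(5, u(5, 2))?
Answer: -20384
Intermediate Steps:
u(g, t) = 8 - 8*t (u(g, t) = -8*(-1 + t) = 8 - 8*t)
2548*H(5, u(5, 2)) = 2548*(8 - 8*2) = 2548*(8 - 16) = 2548*(-8) = -20384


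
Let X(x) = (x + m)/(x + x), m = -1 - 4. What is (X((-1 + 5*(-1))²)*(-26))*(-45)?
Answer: 2015/4 ≈ 503.75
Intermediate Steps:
m = -5
X(x) = (-5 + x)/(2*x) (X(x) = (x - 5)/(x + x) = (-5 + x)/((2*x)) = (-5 + x)*(1/(2*x)) = (-5 + x)/(2*x))
(X((-1 + 5*(-1))²)*(-26))*(-45) = (((-5 + (-1 + 5*(-1))²)/(2*((-1 + 5*(-1))²)))*(-26))*(-45) = (((-5 + (-1 - 5)²)/(2*((-1 - 5)²)))*(-26))*(-45) = (((-5 + (-6)²)/(2*((-6)²)))*(-26))*(-45) = (((½)*(-5 + 36)/36)*(-26))*(-45) = (((½)*(1/36)*31)*(-26))*(-45) = ((31/72)*(-26))*(-45) = -403/36*(-45) = 2015/4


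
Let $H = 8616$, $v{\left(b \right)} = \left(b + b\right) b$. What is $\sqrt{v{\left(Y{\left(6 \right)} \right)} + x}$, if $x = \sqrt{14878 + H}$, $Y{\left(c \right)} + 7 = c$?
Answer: $\sqrt{2 + \sqrt{23494}} \approx 12.461$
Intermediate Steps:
$Y{\left(c \right)} = -7 + c$
$v{\left(b \right)} = 2 b^{2}$ ($v{\left(b \right)} = 2 b b = 2 b^{2}$)
$x = \sqrt{23494}$ ($x = \sqrt{14878 + 8616} = \sqrt{23494} \approx 153.28$)
$\sqrt{v{\left(Y{\left(6 \right)} \right)} + x} = \sqrt{2 \left(-7 + 6\right)^{2} + \sqrt{23494}} = \sqrt{2 \left(-1\right)^{2} + \sqrt{23494}} = \sqrt{2 \cdot 1 + \sqrt{23494}} = \sqrt{2 + \sqrt{23494}}$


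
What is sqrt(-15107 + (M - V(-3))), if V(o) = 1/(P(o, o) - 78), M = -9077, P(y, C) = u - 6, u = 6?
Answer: I*sqrt(147135378)/78 ≈ 155.51*I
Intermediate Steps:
P(y, C) = 0 (P(y, C) = 6 - 6 = 0)
V(o) = -1/78 (V(o) = 1/(0 - 78) = 1/(-78) = -1/78)
sqrt(-15107 + (M - V(-3))) = sqrt(-15107 + (-9077 - 1*(-1/78))) = sqrt(-15107 + (-9077 + 1/78)) = sqrt(-15107 - 708005/78) = sqrt(-1886351/78) = I*sqrt(147135378)/78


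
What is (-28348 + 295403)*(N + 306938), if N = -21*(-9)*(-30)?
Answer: 80455125740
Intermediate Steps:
N = -5670 (N = 189*(-30) = -5670)
(-28348 + 295403)*(N + 306938) = (-28348 + 295403)*(-5670 + 306938) = 267055*301268 = 80455125740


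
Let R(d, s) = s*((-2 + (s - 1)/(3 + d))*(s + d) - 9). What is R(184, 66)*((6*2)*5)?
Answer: -28415880/17 ≈ -1.6715e+6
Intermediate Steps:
R(d, s) = s*(-9 + (-2 + (-1 + s)/(3 + d))*(d + s)) (R(d, s) = s*((-2 + (-1 + s)/(3 + d))*(d + s) - 9) = s*(-9 + (-2 + (-1 + s)/(3 + d))*(d + s)))
R(184, 66)*((6*2)*5) = (66*(-27 + 66² - 16*184 - 7*66 - 2*184² - 1*184*66)/(3 + 184))*((6*2)*5) = (66*(-27 + 4356 - 2944 - 462 - 2*33856 - 12144)/187)*(12*5) = (66*(1/187)*(-27 + 4356 - 2944 - 462 - 67712 - 12144))*60 = (66*(1/187)*(-78933))*60 = -473598/17*60 = -28415880/17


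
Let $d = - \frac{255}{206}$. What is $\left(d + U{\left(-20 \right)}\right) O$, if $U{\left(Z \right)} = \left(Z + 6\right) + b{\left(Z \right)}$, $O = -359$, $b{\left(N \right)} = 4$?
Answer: $\frac{831085}{206} \approx 4034.4$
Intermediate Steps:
$d = - \frac{255}{206}$ ($d = \left(-255\right) \frac{1}{206} = - \frac{255}{206} \approx -1.2379$)
$U{\left(Z \right)} = 10 + Z$ ($U{\left(Z \right)} = \left(Z + 6\right) + 4 = \left(6 + Z\right) + 4 = 10 + Z$)
$\left(d + U{\left(-20 \right)}\right) O = \left(- \frac{255}{206} + \left(10 - 20\right)\right) \left(-359\right) = \left(- \frac{255}{206} - 10\right) \left(-359\right) = \left(- \frac{2315}{206}\right) \left(-359\right) = \frac{831085}{206}$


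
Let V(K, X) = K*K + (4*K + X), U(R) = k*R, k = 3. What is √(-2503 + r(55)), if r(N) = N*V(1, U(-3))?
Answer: I*√2723 ≈ 52.182*I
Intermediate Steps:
U(R) = 3*R
V(K, X) = X + K² + 4*K (V(K, X) = K² + (X + 4*K) = X + K² + 4*K)
r(N) = -4*N (r(N) = N*(3*(-3) + 1² + 4*1) = N*(-9 + 1 + 4) = N*(-4) = -4*N)
√(-2503 + r(55)) = √(-2503 - 4*55) = √(-2503 - 220) = √(-2723) = I*√2723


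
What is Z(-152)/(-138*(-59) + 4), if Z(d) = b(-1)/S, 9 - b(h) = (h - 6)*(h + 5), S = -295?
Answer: -37/2403070 ≈ -1.5397e-5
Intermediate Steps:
b(h) = 9 - (-6 + h)*(5 + h) (b(h) = 9 - (h - 6)*(h + 5) = 9 - (-6 + h)*(5 + h))
Z(d) = -37/295 (Z(d) = (39 - 1 - 1*(-1)**2)/(-295) = (39 - 1 - 1*1)*(-1/295) = (39 - 1 - 1)*(-1/295) = 37*(-1/295) = -37/295)
Z(-152)/(-138*(-59) + 4) = -37/(295*(-138*(-59) + 4)) = -37/(295*(8142 + 4)) = -37/295/8146 = -37/295*1/8146 = -37/2403070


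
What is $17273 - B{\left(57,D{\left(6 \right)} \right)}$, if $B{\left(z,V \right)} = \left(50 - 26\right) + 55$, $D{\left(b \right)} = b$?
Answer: $17194$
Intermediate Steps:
$B{\left(z,V \right)} = 79$ ($B{\left(z,V \right)} = \left(50 - 26\right) + 55 = 24 + 55 = 79$)
$17273 - B{\left(57,D{\left(6 \right)} \right)} = 17273 - 79 = 17194$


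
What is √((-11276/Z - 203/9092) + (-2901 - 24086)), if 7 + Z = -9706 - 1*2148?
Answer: I*√78458706458375044655/53920106 ≈ 164.27*I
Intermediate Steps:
Z = -11861 (Z = -7 + (-9706 - 1*2148) = -7 + (-9706 - 2148) = -7 - 11854 = -11861)
√((-11276/Z - 203/9092) + (-2901 - 24086)) = √((-11276/(-11861) - 203/9092) + (-2901 - 24086)) = √((-11276*(-1/11861) - 203*1/9092) - 26987) = √((11276/11861 - 203/9092) - 26987) = √(100113609/107840212 - 26987) = √(-2910183687635/107840212) = I*√78458706458375044655/53920106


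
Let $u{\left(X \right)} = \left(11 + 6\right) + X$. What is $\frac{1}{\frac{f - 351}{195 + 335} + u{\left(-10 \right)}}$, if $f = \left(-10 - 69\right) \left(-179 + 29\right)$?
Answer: $\frac{530}{15209} \approx 0.034848$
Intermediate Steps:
$u{\left(X \right)} = 17 + X$
$f = 11850$ ($f = \left(-79\right) \left(-150\right) = 11850$)
$\frac{1}{\frac{f - 351}{195 + 335} + u{\left(-10 \right)}} = \frac{1}{\frac{11850 - 351}{195 + 335} + \left(17 - 10\right)} = \frac{1}{\frac{11499}{530} + 7} = \frac{1}{\frac{15209}{530}} = \frac{530}{15209}$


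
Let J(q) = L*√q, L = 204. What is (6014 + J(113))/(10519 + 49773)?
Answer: 3007/30146 + 51*√113/15073 ≈ 0.13572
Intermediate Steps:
J(q) = 204*√q
(6014 + J(113))/(10519 + 49773) = (6014 + 204*√113)/(10519 + 49773) = (6014 + 204*√113)/60292 = (6014 + 204*√113)*(1/60292) = 3007/30146 + 51*√113/15073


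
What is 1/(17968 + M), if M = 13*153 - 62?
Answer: 1/19895 ≈ 5.0264e-5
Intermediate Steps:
M = 1927 (M = 1989 - 62 = 1927)
1/(17968 + M) = 1/(17968 + 1927) = 1/19895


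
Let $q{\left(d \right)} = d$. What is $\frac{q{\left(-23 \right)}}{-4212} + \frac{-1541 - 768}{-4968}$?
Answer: $\frac{91109}{193752} \approx 0.47024$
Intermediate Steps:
$\frac{q{\left(-23 \right)}}{-4212} + \frac{-1541 - 768}{-4968} = - \frac{23}{-4212} + \frac{-1541 - 768}{-4968} = \left(-23\right) \left(- \frac{1}{4212}\right) + \left(-1541 - 768\right) \left(- \frac{1}{4968}\right) = \frac{23}{4212} - - \frac{2309}{4968} = \frac{23}{4212} + \frac{2309}{4968} = \frac{91109}{193752}$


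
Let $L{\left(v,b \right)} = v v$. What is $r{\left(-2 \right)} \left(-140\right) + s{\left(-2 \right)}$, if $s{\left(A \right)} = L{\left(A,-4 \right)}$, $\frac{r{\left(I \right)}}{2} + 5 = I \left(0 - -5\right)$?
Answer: $4204$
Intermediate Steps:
$r{\left(I \right)} = -10 + 10 I$ ($r{\left(I \right)} = -10 + 2 I \left(0 - -5\right) = -10 + 2 I \left(0 + 5\right) = -10 + 2 I 5 = -10 + 2 \cdot 5 I = -10 + 10 I$)
$L{\left(v,b \right)} = v^{2}$
$s{\left(A \right)} = A^{2}$
$r{\left(-2 \right)} \left(-140\right) + s{\left(-2 \right)} = \left(-10 + 10 \left(-2\right)\right) \left(-140\right) + \left(-2\right)^{2} = \left(-10 - 20\right) \left(-140\right) + 4 = \left(-30\right) \left(-140\right) + 4 = 4200 + 4 = 4204$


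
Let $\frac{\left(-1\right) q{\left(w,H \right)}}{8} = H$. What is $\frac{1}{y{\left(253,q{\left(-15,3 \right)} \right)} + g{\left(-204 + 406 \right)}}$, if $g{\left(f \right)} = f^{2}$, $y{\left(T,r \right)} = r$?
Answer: $\frac{1}{40780} \approx 2.4522 \cdot 10^{-5}$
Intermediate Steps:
$q{\left(w,H \right)} = - 8 H$
$\frac{1}{y{\left(253,q{\left(-15,3 \right)} \right)} + g{\left(-204 + 406 \right)}} = \frac{1}{\left(-8\right) 3 + \left(-204 + 406\right)^{2}} = \frac{1}{-24 + 202^{2}} = \frac{1}{-24 + 40804} = \frac{1}{40780}$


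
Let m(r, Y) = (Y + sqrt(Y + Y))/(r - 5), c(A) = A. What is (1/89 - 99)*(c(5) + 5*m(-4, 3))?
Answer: -88100/267 + 44050*sqrt(6)/801 ≈ -195.26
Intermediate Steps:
m(r, Y) = (Y + sqrt(2)*sqrt(Y))/(-5 + r) (m(r, Y) = (Y + sqrt(2*Y))/(-5 + r) = (Y + sqrt(2)*sqrt(Y))/(-5 + r))
(1/89 - 99)*(c(5) + 5*m(-4, 3)) = (1/89 - 99)*(5 + 5*((3 + sqrt(2)*sqrt(3))/(-5 - 4))) = (1/89 - 99)*(5 + 5*((3 + sqrt(6))/(-9))) = -8810*(5 + 5*(-(3 + sqrt(6))/9))/89 = -8810*(5 + 5*(-1/3 - sqrt(6)/9))/89 = -8810*(5 + (-5/3 - 5*sqrt(6)/9))/89 = -8810*(10/3 - 5*sqrt(6)/9)/89 = -88100/267 + 44050*sqrt(6)/801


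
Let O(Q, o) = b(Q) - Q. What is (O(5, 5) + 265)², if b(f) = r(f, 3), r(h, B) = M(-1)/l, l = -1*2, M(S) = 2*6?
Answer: 64516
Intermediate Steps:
M(S) = 12
l = -2
r(h, B) = -6 (r(h, B) = 12/(-2) = 12*(-½) = -6)
b(f) = -6
O(Q, o) = -6 - Q
(O(5, 5) + 265)² = ((-6 - 1*5) + 265)² = ((-6 - 5) + 265)² = (-11 + 265)² = 254² = 64516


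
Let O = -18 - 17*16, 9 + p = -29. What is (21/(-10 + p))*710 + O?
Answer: -4805/8 ≈ -600.63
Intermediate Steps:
p = -38 (p = -9 - 29 = -38)
O = -290 (O = -18 - 272 = -290)
(21/(-10 + p))*710 + O = (21/(-10 - 38))*710 - 290 = (21/(-48))*710 - 290 = (21*(-1/48))*710 - 290 = -7/16*710 - 290 = -2485/8 - 290 = -4805/8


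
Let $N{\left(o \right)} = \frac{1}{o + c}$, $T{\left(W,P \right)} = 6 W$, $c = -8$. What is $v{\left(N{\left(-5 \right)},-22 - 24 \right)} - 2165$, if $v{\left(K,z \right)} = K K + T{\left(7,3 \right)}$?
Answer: $- \frac{358786}{169} \approx -2123.0$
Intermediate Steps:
$N{\left(o \right)} = \frac{1}{-8 + o}$ ($N{\left(o \right)} = \frac{1}{o - 8} = \frac{1}{-8 + o}$)
$v{\left(K,z \right)} = 42 + K^{2}$ ($v{\left(K,z \right)} = K K + 6 \cdot 7 = K^{2} + 42 = 42 + K^{2}$)
$v{\left(N{\left(-5 \right)},-22 - 24 \right)} - 2165 = \left(42 + \left(\frac{1}{-8 - 5}\right)^{2}\right) - 2165 = \left(42 + \left(\frac{1}{-13}\right)^{2}\right) - 2165 = \left(42 + \left(- \frac{1}{13}\right)^{2}\right) - 2165 = \left(42 + \frac{1}{169}\right) - 2165 = \frac{7099}{169} - 2165 = - \frac{358786}{169}$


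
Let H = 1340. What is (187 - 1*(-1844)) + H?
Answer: 3371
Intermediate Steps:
(187 - 1*(-1844)) + H = (187 - 1*(-1844)) + 1340 = (187 + 1844) + 1340 = 2031 + 1340 = 3371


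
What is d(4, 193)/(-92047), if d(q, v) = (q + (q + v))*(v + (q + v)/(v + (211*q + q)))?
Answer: -13474370/31940309 ≈ -0.42186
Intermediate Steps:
d(q, v) = (v + 2*q)*(v + (q + v)/(v + 212*q))
d(4, 193)/(-92047) = ((193**2 + 193**3 + 2*4**2 + 3*4*193 + 214*4*193**2 + 424*193*4**2)/(193 + 212*4))/(-92047) = ((37249 + 7189057 + 2*16 + 2316 + 214*4*37249 + 424*193*16)/(193 + 848))*(-1/92047) = ((37249 + 7189057 + 32 + 2316 + 31885144 + 1309312)/1041)*(-1/92047) = ((1/1041)*40423110)*(-1/92047) = (13474370/347)*(-1/92047) = -13474370/31940309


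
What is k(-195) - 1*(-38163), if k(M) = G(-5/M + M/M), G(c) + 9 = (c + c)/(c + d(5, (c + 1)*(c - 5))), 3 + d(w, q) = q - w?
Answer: 871930242/22853 ≈ 38154.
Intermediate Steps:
d(w, q) = -3 + q - w (d(w, q) = -3 + (q - w) = -3 + q - w)
G(c) = -9 + 2*c/(-8 + c + (1 + c)*(-5 + c)) (G(c) = -9 + (c + c)/(c + (-3 + (c + 1)*(c - 5) - 1*5)) = -9 + (2*c)/(c + (-3 + (1 + c)*(-5 + c) - 5)) = -9 + (2*c)/(c + (-8 + (1 + c)*(-5 + c))) = -9 + (2*c)/(-8 + c + (1 + c)*(-5 + c)) = -9 + 2*c/(-8 + c + (1 + c)*(-5 + c)))
k(M) = (-146 + 9*(1 - 5/M)² + 145/M)/(16 - (1 - 5/M)² - 15/M) (k(M) = (-117 - 29*(-5/M + M/M) + 9*(-5/M + M/M)²)/(13 - (-5/M + M/M)² + 3*(-5/M + M/M)) = (-117 - 29*(-5/M + 1) + 9*(-5/M + 1)²)/(13 - (-5/M + 1)² + 3*(-5/M + 1)) = (-117 - 29*(1 - 5/M) + 9*(1 - 5/M)²)/(13 - (1 - 5/M)² + 3*(1 - 5/M)) = (-117 + (-29 + 145/M) + 9*(1 - 5/M)²)/(13 - (1 - 5/M)² + (3 - 15/M)) = (-146 + 9*(1 - 5/M)² + 145/M)/(16 - (1 - 5/M)² - 15/M))
k(-195) - 1*(-38163) = (225 - 137*(-195)² + 55*(-195))/(5*(-5 - 1*(-195) + 3*(-195)²)) - 1*(-38163) = (225 - 137*38025 - 10725)/(5*(-5 + 195 + 3*38025)) + 38163 = (225 - 5209425 - 10725)/(5*(-5 + 195 + 114075)) + 38163 = (⅕)*(-5219925)/114265 + 38163 = (⅕)*(1/114265)*(-5219925) + 38163 = -208797/22853 + 38163 = 871930242/22853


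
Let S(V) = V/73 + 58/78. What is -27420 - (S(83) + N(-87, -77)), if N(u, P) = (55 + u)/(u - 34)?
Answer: -9446572478/344487 ≈ -27422.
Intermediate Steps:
S(V) = 29/39 + V/73 (S(V) = V*(1/73) + 58*(1/78) = V/73 + 29/39 = 29/39 + V/73)
N(u, P) = (55 + u)/(-34 + u)
-27420 - (S(83) + N(-87, -77)) = -27420 - ((29/39 + (1/73)*83) + (55 - 87)/(-34 - 87)) = -27420 - ((29/39 + 83/73) - 32/(-121)) = -27420 - (5354/2847 - 1/121*(-32)) = -27420 - (5354/2847 + 32/121) = -27420 - 1*738938/344487 = -27420 - 738938/344487 = -9446572478/344487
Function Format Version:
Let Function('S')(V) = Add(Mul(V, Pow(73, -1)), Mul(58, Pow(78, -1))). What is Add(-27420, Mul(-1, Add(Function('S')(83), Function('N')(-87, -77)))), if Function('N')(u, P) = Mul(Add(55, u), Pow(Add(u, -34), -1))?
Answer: Rational(-9446572478, 344487) ≈ -27422.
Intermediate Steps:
Function('S')(V) = Add(Rational(29, 39), Mul(Rational(1, 73), V)) (Function('S')(V) = Add(Mul(V, Rational(1, 73)), Mul(58, Rational(1, 78))) = Add(Mul(Rational(1, 73), V), Rational(29, 39)) = Add(Rational(29, 39), Mul(Rational(1, 73), V)))
Function('N')(u, P) = Mul(Pow(Add(-34, u), -1), Add(55, u)) (Function('N')(u, P) = Mul(Add(55, u), Pow(Add(-34, u), -1)) = Mul(Pow(Add(-34, u), -1), Add(55, u)))
Add(-27420, Mul(-1, Add(Function('S')(83), Function('N')(-87, -77)))) = Add(-27420, Mul(-1, Add(Add(Rational(29, 39), Mul(Rational(1, 73), 83)), Mul(Pow(Add(-34, -87), -1), Add(55, -87))))) = Add(-27420, Mul(-1, Add(Add(Rational(29, 39), Rational(83, 73)), Mul(Pow(-121, -1), -32)))) = Add(-27420, Mul(-1, Add(Rational(5354, 2847), Mul(Rational(-1, 121), -32)))) = Add(-27420, Mul(-1, Add(Rational(5354, 2847), Rational(32, 121)))) = Add(-27420, Mul(-1, Rational(738938, 344487))) = Add(-27420, Rational(-738938, 344487)) = Rational(-9446572478, 344487)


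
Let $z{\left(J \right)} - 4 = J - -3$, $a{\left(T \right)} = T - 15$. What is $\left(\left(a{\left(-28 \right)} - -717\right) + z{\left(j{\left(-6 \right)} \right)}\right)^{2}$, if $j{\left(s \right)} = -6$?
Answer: $455625$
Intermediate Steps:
$a{\left(T \right)} = -15 + T$ ($a{\left(T \right)} = T - 15 = -15 + T$)
$z{\left(J \right)} = 7 + J$ ($z{\left(J \right)} = 4 + \left(J - -3\right) = 4 + \left(J + 3\right) = 4 + \left(3 + J\right) = 7 + J$)
$\left(\left(a{\left(-28 \right)} - -717\right) + z{\left(j{\left(-6 \right)} \right)}\right)^{2} = \left(\left(\left(-15 - 28\right) - -717\right) + \left(7 - 6\right)\right)^{2} = \left(\left(-43 + 717\right) + 1\right)^{2} = \left(674 + 1\right)^{2} = 675^{2} = 455625$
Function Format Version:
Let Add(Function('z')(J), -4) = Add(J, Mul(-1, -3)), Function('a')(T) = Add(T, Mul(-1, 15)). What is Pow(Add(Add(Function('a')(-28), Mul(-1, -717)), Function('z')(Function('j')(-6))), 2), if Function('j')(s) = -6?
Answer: 455625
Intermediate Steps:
Function('a')(T) = Add(-15, T) (Function('a')(T) = Add(T, -15) = Add(-15, T))
Function('z')(J) = Add(7, J) (Function('z')(J) = Add(4, Add(J, Mul(-1, -3))) = Add(4, Add(J, 3)) = Add(4, Add(3, J)) = Add(7, J))
Pow(Add(Add(Function('a')(-28), Mul(-1, -717)), Function('z')(Function('j')(-6))), 2) = Pow(Add(Add(Add(-15, -28), Mul(-1, -717)), Add(7, -6)), 2) = Pow(Add(Add(-43, 717), 1), 2) = Pow(Add(674, 1), 2) = Pow(675, 2) = 455625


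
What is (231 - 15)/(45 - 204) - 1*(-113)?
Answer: 5917/53 ≈ 111.64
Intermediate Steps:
(231 - 15)/(45 - 204) - 1*(-113) = 216/(-159) + 113 = 216*(-1/159) + 113 = -72/53 + 113 = 5917/53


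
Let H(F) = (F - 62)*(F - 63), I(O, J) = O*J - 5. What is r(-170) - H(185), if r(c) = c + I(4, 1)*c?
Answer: -15006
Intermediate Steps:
I(O, J) = -5 + J*O (I(O, J) = J*O - 5 = -5 + J*O)
H(F) = (-63 + F)*(-62 + F) (H(F) = (-62 + F)*(-63 + F) = (-63 + F)*(-62 + F))
r(c) = 0 (r(c) = c + (-5 + 1*4)*c = c + (-5 + 4)*c = c - c = 0)
r(-170) - H(185) = 0 - (3906 + 185**2 - 125*185) = 0 - (3906 + 34225 - 23125) = 0 - 1*15006 = 0 - 15006 = -15006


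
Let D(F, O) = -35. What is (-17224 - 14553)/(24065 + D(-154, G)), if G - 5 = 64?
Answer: -31777/24030 ≈ -1.3224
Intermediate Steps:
G = 69 (G = 5 + 64 = 69)
(-17224 - 14553)/(24065 + D(-154, G)) = (-17224 - 14553)/(24065 - 35) = -31777/24030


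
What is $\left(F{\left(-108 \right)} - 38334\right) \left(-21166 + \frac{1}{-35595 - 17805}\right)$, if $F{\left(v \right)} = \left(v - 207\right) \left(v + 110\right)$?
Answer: $\frac{3669968510047}{4450} \approx 8.2471 \cdot 10^{8}$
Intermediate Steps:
$F{\left(v \right)} = \left(-207 + v\right) \left(110 + v\right)$
$\left(F{\left(-108 \right)} - 38334\right) \left(-21166 + \frac{1}{-35595 - 17805}\right) = \left(\left(-22770 + \left(-108\right)^{2} - -10476\right) - 38334\right) \left(-21166 + \frac{1}{-35595 - 17805}\right) = \left(\left(-22770 + 11664 + 10476\right) - 38334\right) \left(-21166 + \frac{1}{-53400}\right) = \left(-630 - 38334\right) \left(-21166 - \frac{1}{53400}\right) = \left(-38964\right) \left(- \frac{1130264401}{53400}\right) = \frac{3669968510047}{4450}$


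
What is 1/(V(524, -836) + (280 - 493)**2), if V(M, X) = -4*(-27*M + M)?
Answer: 1/99865 ≈ 1.0014e-5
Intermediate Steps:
V(M, X) = 104*M (V(M, X) = -(-104)*M = 104*M)
1/(V(524, -836) + (280 - 493)**2) = 1/(104*524 + (280 - 493)**2) = 1/(54496 + (-213)**2) = 1/(54496 + 45369) = 1/99865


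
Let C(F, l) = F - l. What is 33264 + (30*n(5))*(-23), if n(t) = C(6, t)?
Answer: 32574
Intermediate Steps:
n(t) = 6 - t
33264 + (30*n(5))*(-23) = 33264 + (30*(6 - 1*5))*(-23) = 33264 + (30*(6 - 5))*(-23) = 33264 + (30*1)*(-23) = 33264 + 30*(-23) = 33264 - 690 = 32574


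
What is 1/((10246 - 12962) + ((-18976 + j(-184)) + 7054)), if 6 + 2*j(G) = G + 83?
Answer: -2/29383 ≈ -6.8067e-5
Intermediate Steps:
j(G) = 77/2 + G/2 (j(G) = -3 + (G + 83)/2 = -3 + (83 + G)/2 = -3 + (83/2 + G/2) = 77/2 + G/2)
1/((10246 - 12962) + ((-18976 + j(-184)) + 7054)) = 1/((10246 - 12962) + ((-18976 + (77/2 + (1/2)*(-184))) + 7054)) = 1/(-2716 + ((-18976 + (77/2 - 92)) + 7054)) = 1/(-2716 + ((-18976 - 107/2) + 7054)) = 1/(-2716 + (-38059/2 + 7054)) = 1/(-2716 - 23951/2) = 1/(-29383/2) = -2/29383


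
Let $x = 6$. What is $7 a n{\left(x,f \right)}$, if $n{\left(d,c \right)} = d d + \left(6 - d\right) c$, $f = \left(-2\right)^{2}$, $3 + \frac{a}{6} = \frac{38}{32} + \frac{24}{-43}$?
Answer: $- \frac{308259}{86} \approx -3584.4$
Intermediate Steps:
$a = - \frac{4893}{344}$ ($a = -18 + 6 \left(\frac{38}{32} + \frac{24}{-43}\right) = -18 + 6 \left(38 \cdot \frac{1}{32} + 24 \left(- \frac{1}{43}\right)\right) = -18 + 6 \left(\frac{19}{16} - \frac{24}{43}\right) = -18 + 6 \cdot \frac{433}{688} = -18 + \frac{1299}{344} = - \frac{4893}{344} \approx -14.224$)
$f = 4$
$n{\left(d,c \right)} = d^{2} + c \left(6 - d\right)$
$7 a n{\left(x,f \right)} = 7 \left(- \frac{4893}{344}\right) \left(6^{2} + 6 \cdot 4 - 4 \cdot 6\right) = - \frac{34251 \left(36 + 24 - 24\right)}{344} = \left(- \frac{34251}{344}\right) 36 = - \frac{308259}{86}$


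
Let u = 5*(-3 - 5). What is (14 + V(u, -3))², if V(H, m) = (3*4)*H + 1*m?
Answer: 219961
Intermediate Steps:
u = -40 (u = 5*(-8) = -40)
V(H, m) = m + 12*H (V(H, m) = 12*H + m = m + 12*H)
(14 + V(u, -3))² = (14 + (-3 + 12*(-40)))² = (14 + (-3 - 480))² = (14 - 483)² = (-469)² = 219961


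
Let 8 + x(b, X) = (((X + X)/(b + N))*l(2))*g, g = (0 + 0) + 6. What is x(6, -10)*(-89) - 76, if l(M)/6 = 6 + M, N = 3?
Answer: 57596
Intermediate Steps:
l(M) = 36 + 6*M (l(M) = 6*(6 + M) = 36 + 6*M)
g = 6 (g = 0 + 6 = 6)
x(b, X) = -8 + 576*X/(3 + b) (x(b, X) = -8 + (((X + X)/(b + 3))*(36 + 6*2))*6 = -8 + (((2*X)/(3 + b))*(36 + 12))*6 = -8 + ((2*X/(3 + b))*48)*6 = -8 + (96*X/(3 + b))*6 = -8 + 576*X/(3 + b))
x(6, -10)*(-89) - 76 = (8*(-3 - 1*6 + 72*(-10))/(3 + 6))*(-89) - 76 = (8*(-3 - 6 - 720)/9)*(-89) - 76 = (8*(1/9)*(-729))*(-89) - 76 = -648*(-89) - 76 = 57672 - 76 = 57596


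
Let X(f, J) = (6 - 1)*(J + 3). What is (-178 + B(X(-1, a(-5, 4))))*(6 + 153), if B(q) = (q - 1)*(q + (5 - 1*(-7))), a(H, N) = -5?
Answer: -31800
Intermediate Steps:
X(f, J) = 15 + 5*J (X(f, J) = 5*(3 + J) = 15 + 5*J)
B(q) = (-1 + q)*(12 + q) (B(q) = (-1 + q)*(q + (5 + 7)) = (-1 + q)*(q + 12) = (-1 + q)*(12 + q))
(-178 + B(X(-1, a(-5, 4))))*(6 + 153) = (-178 + (-12 + (15 + 5*(-5))² + 11*(15 + 5*(-5))))*(6 + 153) = (-178 + (-12 + (15 - 25)² + 11*(15 - 25)))*159 = (-178 + (-12 + (-10)² + 11*(-10)))*159 = (-178 + (-12 + 100 - 110))*159 = (-178 - 22)*159 = -200*159 = -31800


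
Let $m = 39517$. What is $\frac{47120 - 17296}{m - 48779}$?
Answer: $- \frac{14912}{4631} \approx -3.22$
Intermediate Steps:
$\frac{47120 - 17296}{m - 48779} = \frac{47120 - 17296}{39517 - 48779} = \frac{47120 - 17296}{-9262} = 29824 \left(- \frac{1}{9262}\right) = - \frac{14912}{4631}$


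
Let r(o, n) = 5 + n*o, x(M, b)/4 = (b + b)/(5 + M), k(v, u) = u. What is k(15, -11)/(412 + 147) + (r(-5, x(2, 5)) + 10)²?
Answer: 5044436/27391 ≈ 184.16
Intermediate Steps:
x(M, b) = 8*b/(5 + M) (x(M, b) = 4*((b + b)/(5 + M)) = 4*((2*b)/(5 + M)) = 4*(2*b/(5 + M)) = 8*b/(5 + M))
k(15, -11)/(412 + 147) + (r(-5, x(2, 5)) + 10)² = -11/(412 + 147) + ((5 + (8*5/(5 + 2))*(-5)) + 10)² = -11/559 + ((5 + (8*5/7)*(-5)) + 10)² = (1/559)*(-11) + ((5 + (8*5*(⅐))*(-5)) + 10)² = -11/559 + ((5 + (40/7)*(-5)) + 10)² = -11/559 + ((5 - 200/7) + 10)² = -11/559 + (-165/7 + 10)² = -11/559 + (-95/7)² = -11/559 + 9025/49 = 5044436/27391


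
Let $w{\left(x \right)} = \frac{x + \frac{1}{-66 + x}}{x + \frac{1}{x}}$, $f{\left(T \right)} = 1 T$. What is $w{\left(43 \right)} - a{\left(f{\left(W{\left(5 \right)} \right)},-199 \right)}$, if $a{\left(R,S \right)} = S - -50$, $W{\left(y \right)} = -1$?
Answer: $\frac{3191217}{21275} \approx 150.0$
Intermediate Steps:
$f{\left(T \right)} = T$
$a{\left(R,S \right)} = 50 + S$ ($a{\left(R,S \right)} = S + 50 = 50 + S$)
$w{\left(x \right)} = \frac{x + \frac{1}{-66 + x}}{x + \frac{1}{x}}$
$w{\left(43 \right)} - a{\left(f{\left(W{\left(5 \right)} \right)},-199 \right)} = \frac{43 \left(1 + 43^{2} - 2838\right)}{-66 + 43 + 43^{3} - 66 \cdot 43^{2}} - \left(50 - 199\right) = \frac{43 \left(1 + 1849 - 2838\right)}{-66 + 43 + 79507 - 122034} - -149 = 43 \frac{1}{-66 + 43 + 79507 - 122034} \left(-988\right) + 149 = 43 \frac{1}{-42550} \left(-988\right) + 149 = 43 \left(- \frac{1}{42550}\right) \left(-988\right) + 149 = \frac{21242}{21275} + 149 = \frac{3191217}{21275}$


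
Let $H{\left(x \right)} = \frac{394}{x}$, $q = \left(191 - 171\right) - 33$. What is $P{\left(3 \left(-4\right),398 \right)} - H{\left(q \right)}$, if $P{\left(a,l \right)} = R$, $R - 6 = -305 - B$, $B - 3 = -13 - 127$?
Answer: $- \frac{1712}{13} \approx -131.69$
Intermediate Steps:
$B = -137$ ($B = 3 - 140 = -137$)
$q = -13$ ($q = 20 - 33 = -13$)
$R = -162$ ($R = 6 - 168 = -162$)
$P{\left(a,l \right)} = -162$
$P{\left(3 \left(-4\right),398 \right)} - H{\left(q \right)} = -162 - \frac{394}{-13} = -162 - 394 \left(- \frac{1}{13}\right) = -162 - - \frac{394}{13} = -162 + \frac{394}{13} = - \frac{1712}{13}$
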